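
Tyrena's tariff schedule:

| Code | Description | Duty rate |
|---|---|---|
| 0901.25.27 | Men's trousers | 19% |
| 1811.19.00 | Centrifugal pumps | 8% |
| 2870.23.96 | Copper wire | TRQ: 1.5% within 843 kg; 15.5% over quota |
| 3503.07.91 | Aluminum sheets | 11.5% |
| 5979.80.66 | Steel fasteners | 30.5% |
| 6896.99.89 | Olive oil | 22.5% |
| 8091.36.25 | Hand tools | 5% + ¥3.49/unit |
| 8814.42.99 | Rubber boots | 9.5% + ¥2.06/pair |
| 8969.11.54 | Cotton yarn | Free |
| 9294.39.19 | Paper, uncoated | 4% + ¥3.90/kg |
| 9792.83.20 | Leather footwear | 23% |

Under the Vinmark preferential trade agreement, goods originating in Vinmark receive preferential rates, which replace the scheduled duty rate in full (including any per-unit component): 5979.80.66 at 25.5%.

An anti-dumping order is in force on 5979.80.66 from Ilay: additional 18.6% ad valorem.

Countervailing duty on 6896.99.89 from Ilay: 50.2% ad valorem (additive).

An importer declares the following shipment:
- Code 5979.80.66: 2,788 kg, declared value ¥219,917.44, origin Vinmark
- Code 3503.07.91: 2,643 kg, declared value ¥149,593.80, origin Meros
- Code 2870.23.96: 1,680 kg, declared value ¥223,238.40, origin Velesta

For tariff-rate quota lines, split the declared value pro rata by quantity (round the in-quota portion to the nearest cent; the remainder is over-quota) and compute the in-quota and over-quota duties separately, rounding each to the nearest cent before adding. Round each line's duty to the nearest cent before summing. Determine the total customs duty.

¥92,201.70

Line 1 (5979.80.66, Vinmark, 2,788 kg, ¥219,917.44):
Base rate for 5979.80.66 is 30.5%.
Origin Vinmark qualifies under the Tyrena–Vinmark agreement and 5979.80.66 is covered: preferential rate 25.5% applies instead.
The additional-duty order on 5979.80.66 targets Ilay, not Vinmark; it does not apply.
Duty = ¥219,917.44 × 25.5% = ¥56,078.95.
Line 2 (3503.07.91, Meros, 2,643 kg, ¥149,593.80):
Base rate for 3503.07.91 is 11.5%.
Duty = ¥149,593.80 × 11.5% = ¥17,203.29.
Line 3 (2870.23.96, Velesta, 1,680 kg, ¥223,238.40):
Code 2870.23.96 is under a tariff-rate quota (threshold 843 kg). In-quota: 843 kg at 1.5%; over-quota: 837 kg at 15.5%.
Pro-rata value split: in-quota = ¥223,238.40 × 843/1,680 = ¥112,017.84; over-quota = ¥223,238.40 − ¥112,017.84 = ¥111,220.56.
In-quota duty = ¥112,017.84 × 1.5% = ¥1,680.27. Over-quota duty = ¥111,220.56 × 15.5% = ¥17,239.19.
Line duty = ¥1,680.27 + ¥17,239.19 = ¥18,919.46.
Total = ¥56,078.95 + ¥17,203.29 + ¥18,919.46 = ¥92,201.70.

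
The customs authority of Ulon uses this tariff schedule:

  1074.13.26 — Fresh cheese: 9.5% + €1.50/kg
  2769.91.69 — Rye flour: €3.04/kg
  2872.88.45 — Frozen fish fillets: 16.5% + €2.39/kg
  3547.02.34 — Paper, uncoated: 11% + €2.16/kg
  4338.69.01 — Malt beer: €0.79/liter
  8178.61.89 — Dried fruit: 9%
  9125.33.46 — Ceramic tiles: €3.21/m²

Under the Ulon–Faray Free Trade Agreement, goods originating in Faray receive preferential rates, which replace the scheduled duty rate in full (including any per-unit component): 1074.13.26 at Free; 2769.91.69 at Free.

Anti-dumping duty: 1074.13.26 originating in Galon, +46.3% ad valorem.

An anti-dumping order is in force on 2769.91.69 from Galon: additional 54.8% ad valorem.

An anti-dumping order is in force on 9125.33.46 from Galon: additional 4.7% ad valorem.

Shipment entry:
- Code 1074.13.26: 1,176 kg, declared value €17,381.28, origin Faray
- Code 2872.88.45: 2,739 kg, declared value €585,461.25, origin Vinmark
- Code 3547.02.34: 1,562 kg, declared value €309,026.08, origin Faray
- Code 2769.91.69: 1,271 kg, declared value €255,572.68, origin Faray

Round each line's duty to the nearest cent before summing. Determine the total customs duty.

Line 1 (1074.13.26, Faray, 1,176 kg, €17,381.28):
Base rate for 1074.13.26 is 9.5% + €1.50/kg.
Origin Faray qualifies under the Ulon–Faray agreement and 1074.13.26 is covered: preferential rate Free applies instead.
The additional-duty order on 1074.13.26 targets Galon, not Faray; it does not apply.
Duty = €17,381.28 × 0% = €0.00.
Line 2 (2872.88.45, Vinmark, 2,739 kg, €585,461.25):
Base rate for 2872.88.45 is 16.5% + €2.39/kg.
Duty = €585,461.25 × 16.5% + 2,739 × €2.39 = €103,147.32.
Line 3 (3547.02.34, Faray, 1,562 kg, €309,026.08):
Base rate for 3547.02.34 is 11% + €2.16/kg.
Origin Faray is the FTA partner but 3547.02.34 is not on the preference list; base rate stands.
Duty = €309,026.08 × 11% + 1,562 × €2.16 = €37,366.79.
Line 4 (2769.91.69, Faray, 1,271 kg, €255,572.68):
Base rate for 2769.91.69 is €3.04/kg.
Origin Faray qualifies under the Ulon–Faray agreement and 2769.91.69 is covered: preferential rate Free applies instead.
The additional-duty order on 2769.91.69 targets Galon, not Faray; it does not apply.
Duty = €255,572.68 × 0% = €0.00.
Total = €0.00 + €103,147.32 + €37,366.79 + €0.00 = €140,514.11.

€140,514.11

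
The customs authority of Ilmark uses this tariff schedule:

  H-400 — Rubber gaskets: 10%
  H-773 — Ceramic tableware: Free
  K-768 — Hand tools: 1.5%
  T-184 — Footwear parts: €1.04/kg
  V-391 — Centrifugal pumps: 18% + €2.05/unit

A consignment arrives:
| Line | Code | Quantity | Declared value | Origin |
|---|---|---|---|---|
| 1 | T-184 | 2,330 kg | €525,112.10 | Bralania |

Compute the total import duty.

Line 1 (T-184, Bralania, 2,330 kg, €525,112.10):
Base rate for T-184 is €1.04/kg.
Duty = 2,330 × €1.04 = €2,423.20.

€2,423.20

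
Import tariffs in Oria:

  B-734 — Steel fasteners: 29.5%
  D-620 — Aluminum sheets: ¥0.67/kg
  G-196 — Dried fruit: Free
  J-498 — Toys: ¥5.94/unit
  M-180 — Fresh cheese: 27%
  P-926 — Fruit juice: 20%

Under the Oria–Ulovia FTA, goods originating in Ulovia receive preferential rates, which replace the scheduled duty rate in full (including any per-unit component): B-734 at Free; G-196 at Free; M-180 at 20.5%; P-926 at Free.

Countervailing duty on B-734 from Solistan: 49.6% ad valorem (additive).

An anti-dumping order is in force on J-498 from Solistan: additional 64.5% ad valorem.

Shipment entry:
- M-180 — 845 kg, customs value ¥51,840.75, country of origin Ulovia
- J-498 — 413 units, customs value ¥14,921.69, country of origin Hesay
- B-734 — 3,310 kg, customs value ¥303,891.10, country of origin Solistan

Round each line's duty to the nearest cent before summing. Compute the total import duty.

Line 1 (M-180, Ulovia, 845 kg, ¥51,840.75):
Base rate for M-180 is 27%.
Origin Ulovia qualifies under the Oria–Ulovia agreement and M-180 is covered: preferential rate 20.5% applies instead.
Duty = ¥51,840.75 × 20.5% = ¥10,627.35.
Line 2 (J-498, Hesay, 413 units, ¥14,921.69):
Base rate for J-498 is ¥5.94/unit.
The additional-duty order on J-498 targets Solistan, not Hesay; it does not apply.
Duty = 413 × ¥5.94 = ¥2,453.22.
Line 3 (B-734, Solistan, 3,310 kg, ¥303,891.10):
Base rate for B-734 is 29.5%.
B-734 has an FTA preferential rate, but origin Solistan is not Ulovia; base rate stands.
Additional duty on B-734 from Solistan: +49.6%. Applied ad valorem rate: 29.5% + 49.6% = 79.1%.
Duty = ¥303,891.10 × 79.1% = ¥240,377.86.
Total = ¥10,627.35 + ¥2,453.22 + ¥240,377.86 = ¥253,458.43.

¥253,458.43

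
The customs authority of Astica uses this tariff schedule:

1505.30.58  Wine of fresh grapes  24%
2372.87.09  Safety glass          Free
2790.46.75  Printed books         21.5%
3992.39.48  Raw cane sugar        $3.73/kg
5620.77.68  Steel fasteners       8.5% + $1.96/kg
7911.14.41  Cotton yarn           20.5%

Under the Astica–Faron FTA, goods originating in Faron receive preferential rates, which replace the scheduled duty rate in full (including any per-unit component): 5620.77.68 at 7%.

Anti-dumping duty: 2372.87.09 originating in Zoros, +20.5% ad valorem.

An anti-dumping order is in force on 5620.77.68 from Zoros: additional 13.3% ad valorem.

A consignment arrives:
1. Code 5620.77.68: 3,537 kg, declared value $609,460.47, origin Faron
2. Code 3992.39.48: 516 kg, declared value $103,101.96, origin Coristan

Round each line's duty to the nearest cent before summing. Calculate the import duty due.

Line 1 (5620.77.68, Faron, 3,537 kg, $609,460.47):
Base rate for 5620.77.68 is 8.5% + $1.96/kg.
Origin Faron qualifies under the Astica–Faron agreement and 5620.77.68 is covered: preferential rate 7% applies instead.
The additional-duty order on 5620.77.68 targets Zoros, not Faron; it does not apply.
Duty = $609,460.47 × 7% = $42,662.23.
Line 2 (3992.39.48, Coristan, 516 kg, $103,101.96):
Base rate for 3992.39.48 is $3.73/kg.
Duty = 516 × $3.73 = $1,924.68.
Total = $42,662.23 + $1,924.68 = $44,586.91.

$44,586.91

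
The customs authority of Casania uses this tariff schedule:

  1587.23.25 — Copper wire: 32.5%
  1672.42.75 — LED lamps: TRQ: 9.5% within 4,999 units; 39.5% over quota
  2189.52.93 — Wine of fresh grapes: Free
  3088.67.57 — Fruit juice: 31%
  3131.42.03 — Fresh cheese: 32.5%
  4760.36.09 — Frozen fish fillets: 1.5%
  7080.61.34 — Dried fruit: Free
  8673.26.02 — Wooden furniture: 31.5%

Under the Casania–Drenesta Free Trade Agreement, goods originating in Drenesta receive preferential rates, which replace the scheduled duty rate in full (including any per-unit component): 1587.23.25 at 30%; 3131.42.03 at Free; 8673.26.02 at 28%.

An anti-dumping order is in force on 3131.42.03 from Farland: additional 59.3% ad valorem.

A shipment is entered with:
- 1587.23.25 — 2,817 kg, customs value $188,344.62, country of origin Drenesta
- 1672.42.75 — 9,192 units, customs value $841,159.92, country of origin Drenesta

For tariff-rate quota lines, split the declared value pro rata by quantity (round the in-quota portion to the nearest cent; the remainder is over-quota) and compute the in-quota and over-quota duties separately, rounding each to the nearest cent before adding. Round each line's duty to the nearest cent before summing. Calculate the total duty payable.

Line 1 (1587.23.25, Drenesta, 2,817 kg, $188,344.62):
Base rate for 1587.23.25 is 32.5%.
Origin Drenesta qualifies under the Casania–Drenesta agreement and 1587.23.25 is covered: preferential rate 30% applies instead.
Duty = $188,344.62 × 30% = $56,503.39.
Line 2 (1672.42.75, Drenesta, 9,192 units, $841,159.92):
Code 1672.42.75 is under a tariff-rate quota (threshold 4,999 units). In-quota: 4,999 units at 9.5%; over-quota: 4,193 units at 39.5%.
Pro-rata value split: in-quota = $841,159.92 × 4,999/9,192 = $457,458.49; over-quota = $841,159.92 − $457,458.49 = $383,701.43.
In-quota duty = $457,458.49 × 9.5% = $43,458.56. Over-quota duty = $383,701.43 × 39.5% = $151,562.06.
Line duty = $43,458.56 + $151,562.06 = $195,020.62.
Total = $56,503.39 + $195,020.62 = $251,524.01.

$251,524.01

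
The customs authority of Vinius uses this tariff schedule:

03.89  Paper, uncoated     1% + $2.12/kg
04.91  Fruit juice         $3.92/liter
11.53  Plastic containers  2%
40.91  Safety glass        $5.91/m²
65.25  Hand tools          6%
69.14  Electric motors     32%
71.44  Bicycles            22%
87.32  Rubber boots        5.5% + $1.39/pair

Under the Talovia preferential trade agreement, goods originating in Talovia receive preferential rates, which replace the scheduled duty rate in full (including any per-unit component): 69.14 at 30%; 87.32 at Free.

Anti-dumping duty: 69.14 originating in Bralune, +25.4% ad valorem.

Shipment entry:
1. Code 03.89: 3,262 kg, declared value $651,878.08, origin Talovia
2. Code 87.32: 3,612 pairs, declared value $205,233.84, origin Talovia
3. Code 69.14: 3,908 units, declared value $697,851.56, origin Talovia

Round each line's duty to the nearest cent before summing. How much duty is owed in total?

Line 1 (03.89, Talovia, 3,262 kg, $651,878.08):
Base rate for 03.89 is 1% + $2.12/kg.
Origin Talovia is the FTA partner but 03.89 is not on the preference list; base rate stands.
Duty = $651,878.08 × 1% + 3,262 × $2.12 = $13,434.22.
Line 2 (87.32, Talovia, 3,612 pairs, $205,233.84):
Base rate for 87.32 is 5.5% + $1.39/pair.
Origin Talovia qualifies under the Vinius–Talovia agreement and 87.32 is covered: preferential rate Free applies instead.
Duty = $205,233.84 × 0% = $0.00.
Line 3 (69.14, Talovia, 3,908 units, $697,851.56):
Base rate for 69.14 is 32%.
Origin Talovia qualifies under the Vinius–Talovia agreement and 69.14 is covered: preferential rate 30% applies instead.
The additional-duty order on 69.14 targets Bralune, not Talovia; it does not apply.
Duty = $697,851.56 × 30% = $209,355.47.
Total = $13,434.22 + $0.00 + $209,355.47 = $222,789.69.

$222,789.69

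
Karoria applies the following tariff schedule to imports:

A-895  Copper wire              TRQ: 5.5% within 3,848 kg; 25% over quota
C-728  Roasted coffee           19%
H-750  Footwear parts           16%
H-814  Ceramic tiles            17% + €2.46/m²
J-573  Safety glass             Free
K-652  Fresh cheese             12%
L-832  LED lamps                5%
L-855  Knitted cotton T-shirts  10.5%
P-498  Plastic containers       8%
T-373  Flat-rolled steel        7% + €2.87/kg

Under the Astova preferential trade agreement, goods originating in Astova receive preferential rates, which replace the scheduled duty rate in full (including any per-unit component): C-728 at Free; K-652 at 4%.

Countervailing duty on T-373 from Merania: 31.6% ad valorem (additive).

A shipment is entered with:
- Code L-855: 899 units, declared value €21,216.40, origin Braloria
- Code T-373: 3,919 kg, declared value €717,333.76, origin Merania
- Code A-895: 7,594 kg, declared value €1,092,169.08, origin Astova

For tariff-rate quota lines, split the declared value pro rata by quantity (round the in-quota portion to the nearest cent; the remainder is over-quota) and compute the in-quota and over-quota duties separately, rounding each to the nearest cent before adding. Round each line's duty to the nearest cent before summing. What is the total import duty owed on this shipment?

€455,491.57

Line 1 (L-855, Braloria, 899 units, €21,216.40):
Base rate for L-855 is 10.5%.
Duty = €21,216.40 × 10.5% = €2,227.72.
Line 2 (T-373, Merania, 3,919 kg, €717,333.76):
Base rate for T-373 is 7% + €2.87/kg.
Additional duty on T-373 from Merania: +31.6%. Applied ad valorem rate: 7% + 31.6% = 38.6%.
Duty = €717,333.76 × 38.6% + 3,919 × €2.87 = €288,138.36.
Line 3 (A-895, Astova, 7,594 kg, €1,092,169.08):
Code A-895 is under a tariff-rate quota (threshold 3,848 kg). In-quota: 3,848 kg at 5.5%; over-quota: 3,746 kg at 25%.
Pro-rata value split: in-quota = €1,092,169.08 × 3,848/7,594 = €553,419.36; over-quota = €1,092,169.08 − €553,419.36 = €538,749.72.
In-quota duty = €553,419.36 × 5.5% = €30,438.06. Over-quota duty = €538,749.72 × 25% = €134,687.43.
Line duty = €30,438.06 + €134,687.43 = €165,125.49.
Total = €2,227.72 + €288,138.36 + €165,125.49 = €455,491.57.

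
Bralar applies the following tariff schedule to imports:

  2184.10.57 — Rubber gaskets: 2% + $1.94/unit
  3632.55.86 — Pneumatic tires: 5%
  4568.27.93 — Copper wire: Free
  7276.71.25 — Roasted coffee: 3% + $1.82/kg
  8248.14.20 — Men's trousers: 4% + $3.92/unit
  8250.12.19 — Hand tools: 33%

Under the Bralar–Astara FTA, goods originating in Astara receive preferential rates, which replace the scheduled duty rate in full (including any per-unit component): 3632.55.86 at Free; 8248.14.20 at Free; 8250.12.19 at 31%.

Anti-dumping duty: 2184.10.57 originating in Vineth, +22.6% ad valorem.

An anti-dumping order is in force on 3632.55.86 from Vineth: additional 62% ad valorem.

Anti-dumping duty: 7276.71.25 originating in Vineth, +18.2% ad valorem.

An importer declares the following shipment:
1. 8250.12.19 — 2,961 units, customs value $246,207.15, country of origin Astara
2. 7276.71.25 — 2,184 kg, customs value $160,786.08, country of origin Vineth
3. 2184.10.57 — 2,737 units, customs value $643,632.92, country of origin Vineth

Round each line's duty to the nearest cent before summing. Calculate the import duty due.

$278,029.23

Line 1 (8250.12.19, Astara, 2,961 units, $246,207.15):
Base rate for 8250.12.19 is 33%.
Origin Astara qualifies under the Bralar–Astara agreement and 8250.12.19 is covered: preferential rate 31% applies instead.
Duty = $246,207.15 × 31% = $76,324.22.
Line 2 (7276.71.25, Vineth, 2,184 kg, $160,786.08):
Base rate for 7276.71.25 is 3% + $1.82/kg.
Additional duty on 7276.71.25 from Vineth: +18.2%. Applied ad valorem rate: 3% + 18.2% = 21.2%.
Duty = $160,786.08 × 21.2% + 2,184 × $1.82 = $38,061.53.
Line 3 (2184.10.57, Vineth, 2,737 units, $643,632.92):
Base rate for 2184.10.57 is 2% + $1.94/unit.
Additional duty on 2184.10.57 from Vineth: +22.6%. Applied ad valorem rate: 2% + 22.6% = 24.6%.
Duty = $643,632.92 × 24.6% + 2,737 × $1.94 = $163,643.48.
Total = $76,324.22 + $38,061.53 + $163,643.48 = $278,029.23.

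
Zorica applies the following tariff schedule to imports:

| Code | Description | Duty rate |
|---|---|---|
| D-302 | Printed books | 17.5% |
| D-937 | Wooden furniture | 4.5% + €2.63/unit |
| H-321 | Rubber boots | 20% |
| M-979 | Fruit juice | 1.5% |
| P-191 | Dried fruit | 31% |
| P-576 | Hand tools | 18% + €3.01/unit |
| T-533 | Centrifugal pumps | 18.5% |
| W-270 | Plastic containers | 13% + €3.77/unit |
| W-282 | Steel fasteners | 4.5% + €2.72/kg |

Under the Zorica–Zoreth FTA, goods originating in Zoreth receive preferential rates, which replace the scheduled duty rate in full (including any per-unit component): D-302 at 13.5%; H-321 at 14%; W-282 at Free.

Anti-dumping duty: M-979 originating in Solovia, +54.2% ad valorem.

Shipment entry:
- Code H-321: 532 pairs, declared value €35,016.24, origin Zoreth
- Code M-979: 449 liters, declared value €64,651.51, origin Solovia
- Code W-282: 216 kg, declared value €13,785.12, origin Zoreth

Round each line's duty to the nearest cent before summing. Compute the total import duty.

€40,913.16

Line 1 (H-321, Zoreth, 532 pairs, €35,016.24):
Base rate for H-321 is 20%.
Origin Zoreth qualifies under the Zorica–Zoreth agreement and H-321 is covered: preferential rate 14% applies instead.
Duty = €35,016.24 × 14% = €4,902.27.
Line 2 (M-979, Solovia, 449 liters, €64,651.51):
Base rate for M-979 is 1.5%.
Additional duty on M-979 from Solovia: +54.2%. Applied ad valorem rate: 1.5% + 54.2% = 55.7%.
Duty = €64,651.51 × 55.7% = €36,010.89.
Line 3 (W-282, Zoreth, 216 kg, €13,785.12):
Base rate for W-282 is 4.5% + €2.72/kg.
Origin Zoreth qualifies under the Zorica–Zoreth agreement and W-282 is covered: preferential rate Free applies instead.
Duty = €13,785.12 × 0% = €0.00.
Total = €4,902.27 + €36,010.89 + €0.00 = €40,913.16.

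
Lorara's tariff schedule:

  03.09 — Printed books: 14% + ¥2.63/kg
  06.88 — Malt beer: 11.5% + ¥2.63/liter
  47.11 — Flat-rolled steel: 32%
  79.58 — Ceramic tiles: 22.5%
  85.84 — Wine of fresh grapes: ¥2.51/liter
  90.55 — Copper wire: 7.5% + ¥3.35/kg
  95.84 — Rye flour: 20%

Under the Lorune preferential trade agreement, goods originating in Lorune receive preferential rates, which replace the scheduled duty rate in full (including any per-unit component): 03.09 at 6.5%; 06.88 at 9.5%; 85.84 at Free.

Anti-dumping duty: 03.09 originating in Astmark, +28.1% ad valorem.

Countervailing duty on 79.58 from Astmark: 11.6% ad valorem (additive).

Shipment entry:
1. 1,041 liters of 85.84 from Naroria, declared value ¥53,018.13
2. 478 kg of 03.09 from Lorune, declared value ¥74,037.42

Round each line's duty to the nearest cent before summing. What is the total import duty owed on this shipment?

¥7,425.34

Line 1 (85.84, Naroria, 1,041 liters, ¥53,018.13):
Base rate for 85.84 is ¥2.51/liter.
85.84 has an FTA preferential rate, but origin Naroria is not Lorune; base rate stands.
Duty = 1,041 × ¥2.51 = ¥2,612.91.
Line 2 (03.09, Lorune, 478 kg, ¥74,037.42):
Base rate for 03.09 is 14% + ¥2.63/kg.
Origin Lorune qualifies under the Lorara–Lorune agreement and 03.09 is covered: preferential rate 6.5% applies instead.
The additional-duty order on 03.09 targets Astmark, not Lorune; it does not apply.
Duty = ¥74,037.42 × 6.5% = ¥4,812.43.
Total = ¥2,612.91 + ¥4,812.43 = ¥7,425.34.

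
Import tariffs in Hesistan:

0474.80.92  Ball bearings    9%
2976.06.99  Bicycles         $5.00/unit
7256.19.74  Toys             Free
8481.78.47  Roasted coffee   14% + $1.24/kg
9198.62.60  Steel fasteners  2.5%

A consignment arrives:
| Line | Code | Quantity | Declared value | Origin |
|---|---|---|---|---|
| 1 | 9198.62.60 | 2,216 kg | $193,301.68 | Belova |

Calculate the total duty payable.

Line 1 (9198.62.60, Belova, 2,216 kg, $193,301.68):
Base rate for 9198.62.60 is 2.5%.
Duty = $193,301.68 × 2.5% = $4,832.54.

$4,832.54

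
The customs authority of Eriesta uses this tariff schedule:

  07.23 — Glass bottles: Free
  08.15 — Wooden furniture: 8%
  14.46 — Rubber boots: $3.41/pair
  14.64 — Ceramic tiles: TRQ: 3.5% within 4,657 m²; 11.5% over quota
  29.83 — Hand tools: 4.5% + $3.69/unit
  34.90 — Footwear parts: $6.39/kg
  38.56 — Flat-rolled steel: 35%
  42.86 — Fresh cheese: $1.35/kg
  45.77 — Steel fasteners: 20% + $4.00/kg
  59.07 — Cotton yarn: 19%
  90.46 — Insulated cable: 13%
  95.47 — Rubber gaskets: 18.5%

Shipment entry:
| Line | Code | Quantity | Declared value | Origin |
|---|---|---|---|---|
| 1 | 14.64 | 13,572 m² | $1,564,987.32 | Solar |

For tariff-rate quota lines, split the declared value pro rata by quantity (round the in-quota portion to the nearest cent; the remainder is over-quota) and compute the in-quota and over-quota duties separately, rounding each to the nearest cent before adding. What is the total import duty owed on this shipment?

$137,013.64

Line 1 (14.64, Solar, 13,572 m², $1,564,987.32):
Code 14.64 is under a tariff-rate quota (threshold 4,657 m²). In-quota: 4,657 m² at 3.5%; over-quota: 8,915 m² at 11.5%.
Pro-rata value split: in-quota = $1,564,987.32 × 4,657/13,572 = $536,998.67; over-quota = $1,564,987.32 − $536,998.67 = $1,027,988.65.
In-quota duty = $536,998.67 × 3.5% = $18,794.95. Over-quota duty = $1,027,988.65 × 11.5% = $118,218.69.
Line duty = $18,794.95 + $118,218.69 = $137,013.64.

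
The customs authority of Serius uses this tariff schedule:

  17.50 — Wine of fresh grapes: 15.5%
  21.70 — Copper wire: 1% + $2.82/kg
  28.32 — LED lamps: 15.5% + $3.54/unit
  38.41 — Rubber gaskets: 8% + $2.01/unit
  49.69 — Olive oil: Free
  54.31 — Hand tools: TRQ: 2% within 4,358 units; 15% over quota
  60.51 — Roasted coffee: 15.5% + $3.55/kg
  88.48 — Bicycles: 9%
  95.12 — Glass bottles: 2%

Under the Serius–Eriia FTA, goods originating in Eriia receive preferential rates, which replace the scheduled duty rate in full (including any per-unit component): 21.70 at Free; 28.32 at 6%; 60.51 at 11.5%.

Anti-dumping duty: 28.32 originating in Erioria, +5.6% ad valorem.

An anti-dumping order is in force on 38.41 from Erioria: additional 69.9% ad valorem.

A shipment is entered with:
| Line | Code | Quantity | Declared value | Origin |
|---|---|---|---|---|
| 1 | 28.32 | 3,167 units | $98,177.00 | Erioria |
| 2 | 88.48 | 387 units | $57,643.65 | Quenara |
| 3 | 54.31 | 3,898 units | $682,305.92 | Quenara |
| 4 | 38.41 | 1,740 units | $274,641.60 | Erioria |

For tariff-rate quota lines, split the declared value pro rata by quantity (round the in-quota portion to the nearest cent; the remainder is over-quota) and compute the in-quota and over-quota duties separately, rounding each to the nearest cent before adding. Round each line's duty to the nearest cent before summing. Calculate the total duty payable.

$268,203.79

Line 1 (28.32, Erioria, 3,167 units, $98,177.00):
Base rate for 28.32 is 15.5% + $3.54/unit.
28.32 has an FTA preferential rate, but origin Erioria is not Eriia; base rate stands.
Additional duty on 28.32 from Erioria: +5.6%. Applied ad valorem rate: 15.5% + 5.6% = 21.1%.
Duty = $98,177.00 × 21.1% + 3,167 × $3.54 = $31,926.53.
Line 2 (88.48, Quenara, 387 units, $57,643.65):
Base rate for 88.48 is 9%.
Duty = $57,643.65 × 9% = $5,187.93.
Line 3 (54.31, Quenara, 3,898 units, $682,305.92):
Code 54.31 is under a tariff-rate quota (threshold 4,358 units). Quantity 3,898 units is within the quota, so the in-quota rate 2% applies to the full value.
Duty = $682,305.92 × 2% = $13,646.12.
Line 4 (38.41, Erioria, 1,740 units, $274,641.60):
Base rate for 38.41 is 8% + $2.01/unit.
Additional duty on 38.41 from Erioria: +69.9%. Applied ad valorem rate: 8% + 69.9% = 77.9%.
Duty = $274,641.60 × 77.9% + 1,740 × $2.01 = $217,443.21.
Total = $31,926.53 + $5,187.93 + $13,646.12 + $217,443.21 = $268,203.79.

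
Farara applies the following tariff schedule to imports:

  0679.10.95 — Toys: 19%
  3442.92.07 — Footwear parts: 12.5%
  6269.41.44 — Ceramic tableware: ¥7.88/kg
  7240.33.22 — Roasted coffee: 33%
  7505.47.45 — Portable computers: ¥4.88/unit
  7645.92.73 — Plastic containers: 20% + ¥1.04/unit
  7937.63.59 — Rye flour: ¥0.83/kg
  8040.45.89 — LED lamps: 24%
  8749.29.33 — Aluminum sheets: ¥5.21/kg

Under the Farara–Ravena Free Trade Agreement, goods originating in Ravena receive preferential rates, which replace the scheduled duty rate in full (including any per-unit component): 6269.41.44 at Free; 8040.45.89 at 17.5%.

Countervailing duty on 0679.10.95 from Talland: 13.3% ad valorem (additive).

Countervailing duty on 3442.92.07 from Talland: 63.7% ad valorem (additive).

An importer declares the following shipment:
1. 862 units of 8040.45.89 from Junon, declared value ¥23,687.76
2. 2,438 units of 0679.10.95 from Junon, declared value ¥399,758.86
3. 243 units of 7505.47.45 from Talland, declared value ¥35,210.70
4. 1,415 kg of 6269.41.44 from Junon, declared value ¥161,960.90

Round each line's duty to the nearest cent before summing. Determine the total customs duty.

¥93,975.28

Line 1 (8040.45.89, Junon, 862 units, ¥23,687.76):
Base rate for 8040.45.89 is 24%.
8040.45.89 has an FTA preferential rate, but origin Junon is not Ravena; base rate stands.
Duty = ¥23,687.76 × 24% = ¥5,685.06.
Line 2 (0679.10.95, Junon, 2,438 units, ¥399,758.86):
Base rate for 0679.10.95 is 19%.
The additional-duty order on 0679.10.95 targets Talland, not Junon; it does not apply.
Duty = ¥399,758.86 × 19% = ¥75,954.18.
Line 3 (7505.47.45, Talland, 243 units, ¥35,210.70):
Base rate for 7505.47.45 is ¥4.88/unit.
Duty = 243 × ¥4.88 = ¥1,185.84.
Line 4 (6269.41.44, Junon, 1,415 kg, ¥161,960.90):
Base rate for 6269.41.44 is ¥7.88/kg.
6269.41.44 has an FTA preferential rate, but origin Junon is not Ravena; base rate stands.
Duty = 1,415 × ¥7.88 = ¥11,150.20.
Total = ¥5,685.06 + ¥75,954.18 + ¥1,185.84 + ¥11,150.20 = ¥93,975.28.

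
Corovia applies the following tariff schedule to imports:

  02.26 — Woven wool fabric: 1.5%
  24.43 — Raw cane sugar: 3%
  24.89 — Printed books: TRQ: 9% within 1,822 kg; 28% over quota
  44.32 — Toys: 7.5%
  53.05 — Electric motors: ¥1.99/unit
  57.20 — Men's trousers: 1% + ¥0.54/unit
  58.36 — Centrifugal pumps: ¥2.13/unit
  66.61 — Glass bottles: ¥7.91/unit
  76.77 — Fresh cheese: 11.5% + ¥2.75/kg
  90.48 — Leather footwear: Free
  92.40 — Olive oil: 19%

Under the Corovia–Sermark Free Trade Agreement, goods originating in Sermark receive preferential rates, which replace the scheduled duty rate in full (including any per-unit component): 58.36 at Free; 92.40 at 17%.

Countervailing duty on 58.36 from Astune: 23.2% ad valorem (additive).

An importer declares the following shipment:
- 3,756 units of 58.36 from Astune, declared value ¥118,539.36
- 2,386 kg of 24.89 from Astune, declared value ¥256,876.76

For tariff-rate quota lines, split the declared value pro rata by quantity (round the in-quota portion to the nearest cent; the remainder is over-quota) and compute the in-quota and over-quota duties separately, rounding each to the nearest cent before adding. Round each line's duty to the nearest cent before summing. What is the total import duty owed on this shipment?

¥70,157.17

Line 1 (58.36, Astune, 3,756 units, ¥118,539.36):
Base rate for 58.36 is ¥2.13/unit.
58.36 has an FTA preferential rate, but origin Astune is not Sermark; base rate stands.
Additional duty on 58.36 from Astune: +23.2% ad valorem. Applied ad valorem rate = 23.2%.
Duty = ¥118,539.36 × 23.2% + 3,756 × ¥2.13 = ¥35,501.41.
Line 2 (24.89, Astune, 2,386 kg, ¥256,876.76):
Code 24.89 is under a tariff-rate quota (threshold 1,822 kg). In-quota: 1,822 kg at 9%; over-quota: 564 kg at 28%.
Pro-rata value split: in-quota = ¥256,876.76 × 1,822/2,386 = ¥196,156.52; over-quota = ¥256,876.76 − ¥196,156.52 = ¥60,720.24.
In-quota duty = ¥196,156.52 × 9% = ¥17,654.09. Over-quota duty = ¥60,720.24 × 28% = ¥17,001.67.
Line duty = ¥17,654.09 + ¥17,001.67 = ¥34,655.76.
Total = ¥35,501.41 + ¥34,655.76 = ¥70,157.17.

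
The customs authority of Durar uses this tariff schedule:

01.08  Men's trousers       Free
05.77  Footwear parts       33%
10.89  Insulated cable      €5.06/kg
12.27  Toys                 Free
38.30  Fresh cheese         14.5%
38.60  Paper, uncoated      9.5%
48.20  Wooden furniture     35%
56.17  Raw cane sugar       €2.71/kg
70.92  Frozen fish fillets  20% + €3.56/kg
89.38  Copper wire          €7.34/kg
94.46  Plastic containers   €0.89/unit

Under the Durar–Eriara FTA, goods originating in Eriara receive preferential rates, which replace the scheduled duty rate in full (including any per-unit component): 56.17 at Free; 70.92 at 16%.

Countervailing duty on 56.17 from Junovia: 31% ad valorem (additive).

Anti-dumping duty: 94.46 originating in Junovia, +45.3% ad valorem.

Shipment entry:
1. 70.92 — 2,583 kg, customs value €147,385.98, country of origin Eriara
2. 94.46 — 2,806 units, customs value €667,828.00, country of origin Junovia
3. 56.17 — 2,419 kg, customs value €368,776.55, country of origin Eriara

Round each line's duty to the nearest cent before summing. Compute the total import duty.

€328,605.18

Line 1 (70.92, Eriara, 2,583 kg, €147,385.98):
Base rate for 70.92 is 20% + €3.56/kg.
Origin Eriara qualifies under the Durar–Eriara agreement and 70.92 is covered: preferential rate 16% applies instead.
Duty = €147,385.98 × 16% = €23,581.76.
Line 2 (94.46, Junovia, 2,806 units, €667,828.00):
Base rate for 94.46 is €0.89/unit.
Additional duty on 94.46 from Junovia: +45.3% ad valorem. Applied ad valorem rate = 45.3%.
Duty = €667,828.00 × 45.3% + 2,806 × €0.89 = €305,023.42.
Line 3 (56.17, Eriara, 2,419 kg, €368,776.55):
Base rate for 56.17 is €2.71/kg.
Origin Eriara qualifies under the Durar–Eriara agreement and 56.17 is covered: preferential rate Free applies instead.
The additional-duty order on 56.17 targets Junovia, not Eriara; it does not apply.
Duty = €368,776.55 × 0% = €0.00.
Total = €23,581.76 + €305,023.42 + €0.00 = €328,605.18.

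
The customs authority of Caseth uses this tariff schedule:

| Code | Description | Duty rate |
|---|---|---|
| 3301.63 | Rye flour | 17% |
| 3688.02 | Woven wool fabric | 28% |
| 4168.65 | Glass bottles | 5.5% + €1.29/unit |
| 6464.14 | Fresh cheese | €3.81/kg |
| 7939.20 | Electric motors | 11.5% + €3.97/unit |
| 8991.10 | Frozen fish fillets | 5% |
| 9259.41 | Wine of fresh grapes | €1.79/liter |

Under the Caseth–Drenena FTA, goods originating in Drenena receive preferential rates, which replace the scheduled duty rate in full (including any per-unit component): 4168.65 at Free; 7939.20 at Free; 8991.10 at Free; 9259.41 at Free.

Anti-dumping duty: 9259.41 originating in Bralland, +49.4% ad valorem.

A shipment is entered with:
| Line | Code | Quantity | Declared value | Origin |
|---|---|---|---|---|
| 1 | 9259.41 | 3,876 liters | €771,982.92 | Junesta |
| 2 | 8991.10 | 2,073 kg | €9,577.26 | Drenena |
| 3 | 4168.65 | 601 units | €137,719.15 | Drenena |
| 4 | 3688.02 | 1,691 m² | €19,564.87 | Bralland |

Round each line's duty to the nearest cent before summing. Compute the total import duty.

Line 1 (9259.41, Junesta, 3,876 liters, €771,982.92):
Base rate for 9259.41 is €1.79/liter.
9259.41 has an FTA preferential rate, but origin Junesta is not Drenena; base rate stands.
The additional-duty order on 9259.41 targets Bralland, not Junesta; it does not apply.
Duty = 3,876 × €1.79 = €6,938.04.
Line 2 (8991.10, Drenena, 2,073 kg, €9,577.26):
Base rate for 8991.10 is 5%.
Origin Drenena qualifies under the Caseth–Drenena agreement and 8991.10 is covered: preferential rate Free applies instead.
Duty = €9,577.26 × 0% = €0.00.
Line 3 (4168.65, Drenena, 601 units, €137,719.15):
Base rate for 4168.65 is 5.5% + €1.29/unit.
Origin Drenena qualifies under the Caseth–Drenena agreement and 4168.65 is covered: preferential rate Free applies instead.
Duty = €137,719.15 × 0% = €0.00.
Line 4 (3688.02, Bralland, 1,691 m², €19,564.87):
Base rate for 3688.02 is 28%.
Duty = €19,564.87 × 28% = €5,478.16.
Total = €6,938.04 + €0.00 + €0.00 + €5,478.16 = €12,416.20.

€12,416.20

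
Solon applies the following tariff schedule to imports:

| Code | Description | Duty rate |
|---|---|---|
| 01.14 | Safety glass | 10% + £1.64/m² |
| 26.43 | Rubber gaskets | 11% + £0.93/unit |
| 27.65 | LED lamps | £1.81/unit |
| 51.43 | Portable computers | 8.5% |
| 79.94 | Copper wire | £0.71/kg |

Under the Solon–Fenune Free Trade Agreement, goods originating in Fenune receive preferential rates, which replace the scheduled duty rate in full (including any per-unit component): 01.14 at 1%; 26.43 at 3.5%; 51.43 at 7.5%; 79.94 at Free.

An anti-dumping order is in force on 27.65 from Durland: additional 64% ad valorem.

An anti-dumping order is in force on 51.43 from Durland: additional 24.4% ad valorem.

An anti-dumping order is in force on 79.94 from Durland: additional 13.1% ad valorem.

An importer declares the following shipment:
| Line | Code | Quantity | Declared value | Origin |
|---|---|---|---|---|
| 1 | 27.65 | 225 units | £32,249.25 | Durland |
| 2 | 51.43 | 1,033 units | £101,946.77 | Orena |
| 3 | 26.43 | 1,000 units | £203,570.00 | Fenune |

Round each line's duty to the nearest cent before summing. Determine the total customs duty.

£36,837.20

Line 1 (27.65, Durland, 225 units, £32,249.25):
Base rate for 27.65 is £1.81/unit.
Additional duty on 27.65 from Durland: +64% ad valorem. Applied ad valorem rate = 64%.
Duty = £32,249.25 × 64% + 225 × £1.81 = £21,046.77.
Line 2 (51.43, Orena, 1,033 units, £101,946.77):
Base rate for 51.43 is 8.5%.
51.43 has an FTA preferential rate, but origin Orena is not Fenune; base rate stands.
The additional-duty order on 51.43 targets Durland, not Orena; it does not apply.
Duty = £101,946.77 × 8.5% = £8,665.48.
Line 3 (26.43, Fenune, 1,000 units, £203,570.00):
Base rate for 26.43 is 11% + £0.93/unit.
Origin Fenune qualifies under the Solon–Fenune agreement and 26.43 is covered: preferential rate 3.5% applies instead.
Duty = £203,570.00 × 3.5% = £7,124.95.
Total = £21,046.77 + £8,665.48 + £7,124.95 = £36,837.20.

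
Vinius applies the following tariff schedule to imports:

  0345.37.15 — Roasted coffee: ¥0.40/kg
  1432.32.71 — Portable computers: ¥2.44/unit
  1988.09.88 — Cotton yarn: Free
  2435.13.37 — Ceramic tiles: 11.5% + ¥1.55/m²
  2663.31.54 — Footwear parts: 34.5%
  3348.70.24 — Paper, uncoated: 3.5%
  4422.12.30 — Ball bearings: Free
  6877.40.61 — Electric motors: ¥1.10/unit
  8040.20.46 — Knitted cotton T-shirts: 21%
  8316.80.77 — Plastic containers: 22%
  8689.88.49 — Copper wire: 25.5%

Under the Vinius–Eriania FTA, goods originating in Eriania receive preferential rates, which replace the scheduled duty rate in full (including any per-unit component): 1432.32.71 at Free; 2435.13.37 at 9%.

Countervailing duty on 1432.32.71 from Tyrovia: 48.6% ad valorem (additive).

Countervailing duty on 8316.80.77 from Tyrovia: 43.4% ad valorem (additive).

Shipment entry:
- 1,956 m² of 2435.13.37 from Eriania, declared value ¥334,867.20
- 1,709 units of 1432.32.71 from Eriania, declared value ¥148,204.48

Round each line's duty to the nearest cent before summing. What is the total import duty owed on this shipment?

Line 1 (2435.13.37, Eriania, 1,956 m², ¥334,867.20):
Base rate for 2435.13.37 is 11.5% + ¥1.55/m².
Origin Eriania qualifies under the Vinius–Eriania agreement and 2435.13.37 is covered: preferential rate 9% applies instead.
Duty = ¥334,867.20 × 9% = ¥30,138.05.
Line 2 (1432.32.71, Eriania, 1,709 units, ¥148,204.48):
Base rate for 1432.32.71 is ¥2.44/unit.
Origin Eriania qualifies under the Vinius–Eriania agreement and 1432.32.71 is covered: preferential rate Free applies instead.
The additional-duty order on 1432.32.71 targets Tyrovia, not Eriania; it does not apply.
Duty = ¥148,204.48 × 0% = ¥0.00.
Total = ¥30,138.05 + ¥0.00 = ¥30,138.05.

¥30,138.05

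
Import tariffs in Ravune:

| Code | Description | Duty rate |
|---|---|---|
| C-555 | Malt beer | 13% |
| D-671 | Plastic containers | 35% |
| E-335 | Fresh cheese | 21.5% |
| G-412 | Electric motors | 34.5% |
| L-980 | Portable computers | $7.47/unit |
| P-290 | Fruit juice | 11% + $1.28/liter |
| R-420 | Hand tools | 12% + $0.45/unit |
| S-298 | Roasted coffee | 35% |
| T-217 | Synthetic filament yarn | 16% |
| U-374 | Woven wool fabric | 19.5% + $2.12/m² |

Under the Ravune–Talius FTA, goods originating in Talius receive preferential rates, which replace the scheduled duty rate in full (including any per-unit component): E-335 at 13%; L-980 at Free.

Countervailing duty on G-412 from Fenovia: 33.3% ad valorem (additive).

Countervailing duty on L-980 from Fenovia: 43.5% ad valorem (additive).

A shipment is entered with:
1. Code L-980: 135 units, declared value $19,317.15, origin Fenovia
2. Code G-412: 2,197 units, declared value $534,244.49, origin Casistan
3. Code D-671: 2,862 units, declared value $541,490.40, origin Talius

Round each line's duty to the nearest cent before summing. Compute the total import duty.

Line 1 (L-980, Fenovia, 135 units, $19,317.15):
Base rate for L-980 is $7.47/unit.
L-980 has an FTA preferential rate, but origin Fenovia is not Talius; base rate stands.
Additional duty on L-980 from Fenovia: +43.5% ad valorem. Applied ad valorem rate = 43.5%.
Duty = $19,317.15 × 43.5% + 135 × $7.47 = $9,411.41.
Line 2 (G-412, Casistan, 2,197 units, $534,244.49):
Base rate for G-412 is 34.5%.
The additional-duty order on G-412 targets Fenovia, not Casistan; it does not apply.
Duty = $534,244.49 × 34.5% = $184,314.35.
Line 3 (D-671, Talius, 2,862 units, $541,490.40):
Base rate for D-671 is 35%.
Origin Talius is the FTA partner but D-671 is not on the preference list; base rate stands.
Duty = $541,490.40 × 35% = $189,521.64.
Total = $9,411.41 + $184,314.35 + $189,521.64 = $383,247.40.

$383,247.40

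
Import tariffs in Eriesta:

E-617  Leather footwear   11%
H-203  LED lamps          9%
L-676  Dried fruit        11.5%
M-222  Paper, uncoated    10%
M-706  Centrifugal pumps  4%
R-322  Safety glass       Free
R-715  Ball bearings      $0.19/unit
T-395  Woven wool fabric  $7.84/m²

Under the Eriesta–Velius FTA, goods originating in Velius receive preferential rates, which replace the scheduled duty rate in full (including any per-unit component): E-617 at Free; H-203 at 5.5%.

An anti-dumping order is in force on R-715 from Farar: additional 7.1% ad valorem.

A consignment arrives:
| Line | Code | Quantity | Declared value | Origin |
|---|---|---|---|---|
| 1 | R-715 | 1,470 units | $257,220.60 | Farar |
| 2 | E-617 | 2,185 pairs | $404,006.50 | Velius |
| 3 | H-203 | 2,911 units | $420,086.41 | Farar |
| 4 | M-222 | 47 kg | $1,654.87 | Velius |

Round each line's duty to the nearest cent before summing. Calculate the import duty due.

Line 1 (R-715, Farar, 1,470 units, $257,220.60):
Base rate for R-715 is $0.19/unit.
Additional duty on R-715 from Farar: +7.1% ad valorem. Applied ad valorem rate = 7.1%.
Duty = $257,220.60 × 7.1% + 1,470 × $0.19 = $18,541.96.
Line 2 (E-617, Velius, 2,185 pairs, $404,006.50):
Base rate for E-617 is 11%.
Origin Velius qualifies under the Eriesta–Velius agreement and E-617 is covered: preferential rate Free applies instead.
Duty = $404,006.50 × 0% = $0.00.
Line 3 (H-203, Farar, 2,911 units, $420,086.41):
Base rate for H-203 is 9%.
H-203 has an FTA preferential rate, but origin Farar is not Velius; base rate stands.
Duty = $420,086.41 × 9% = $37,807.78.
Line 4 (M-222, Velius, 47 kg, $1,654.87):
Base rate for M-222 is 10%.
Origin Velius is the FTA partner but M-222 is not on the preference list; base rate stands.
Duty = $1,654.87 × 10% = $165.49.
Total = $18,541.96 + $0.00 + $37,807.78 + $165.49 = $56,515.23.

$56,515.23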